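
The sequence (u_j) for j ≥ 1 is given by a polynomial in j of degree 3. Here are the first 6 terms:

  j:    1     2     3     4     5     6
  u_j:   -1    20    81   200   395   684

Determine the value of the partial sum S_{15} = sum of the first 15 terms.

1st diffs: 21, 61, 119, 195, 289.
2nd diffs: 40, 58, 76, 94.
3rd diffs: 18, 18, 18 (constant).
Newton forward-difference form: u_j = -1 + 21·C(j-1,1) + 40·C(j-1,2) + 18·C(j-1,3).
Continuing: …, 1085, 1616, 2295, 3140, …, u_{15} = 10485.
Summing j = 1..15 (15 terms) gives 44960.

44960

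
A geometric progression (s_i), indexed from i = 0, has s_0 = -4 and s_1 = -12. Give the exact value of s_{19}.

-4649045868

Common ratio r = 3.
s_i = (-4)·3^(i-0).
s_{19} = (-4)·3^19 = -4649045868.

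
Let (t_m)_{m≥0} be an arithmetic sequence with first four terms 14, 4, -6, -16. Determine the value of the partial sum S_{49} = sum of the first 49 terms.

-11074

Common difference d = -10.
t_m = 14 + (m - 0)·(-10).
t_{48} = -466; S = 49·(14 + (-466))/2 = -11074.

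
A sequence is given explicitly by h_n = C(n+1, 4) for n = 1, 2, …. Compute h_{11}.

C(12, 4) = 495, so h_{11} = 495.

495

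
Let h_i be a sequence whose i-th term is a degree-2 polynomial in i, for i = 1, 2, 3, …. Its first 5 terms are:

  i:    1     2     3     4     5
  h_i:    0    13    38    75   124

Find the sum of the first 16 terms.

8280

1st diffs: 13, 25, 37, 49.
2nd diffs: 12, 12, 12 (constant).
Newton forward-difference form: h_i = 13·C(i-1,1) + 12·C(i-1,2).
Continuing: …, 185, 258, 343, 440, …, h_{16} = 1455.
Summing i = 1..16 (16 terms) gives 8280.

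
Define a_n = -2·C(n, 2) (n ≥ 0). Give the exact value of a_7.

C(7, 2) = 21, so a_7 = -42.

-42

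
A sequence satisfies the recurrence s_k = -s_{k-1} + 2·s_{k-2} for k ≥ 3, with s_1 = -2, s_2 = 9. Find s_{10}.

Step forward from the initial values:
s_3 = -13, s_4 = 31, s_5 = -57, s_6 = 119, s_7 = -233, s_8 = 471, s_9 = -937, s_{10} = 1879.
(Characteristic roots are 1 and -2.)

1879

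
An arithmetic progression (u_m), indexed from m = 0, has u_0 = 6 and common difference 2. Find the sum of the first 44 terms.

u_m = 6 + (m - 0)·2.
u_{43} = 92; S = 44·(6 + 92)/2 = 2156.

2156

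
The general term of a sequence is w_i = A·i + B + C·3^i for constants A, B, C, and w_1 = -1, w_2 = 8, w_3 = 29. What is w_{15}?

Write the equations: A + B + 3C = -1; 2A + B + 9C = 8; 3A + B + 27C = 29.
Subtracting the first from the second: A + 6C = 9.
Subtracting the second from the third: A + 18C = 21.
Solving: C = 1, A = 3, then B = -7.
Hence w_{15} = 3·15 + (-7) + 1·14348907 = 14348945.

14348945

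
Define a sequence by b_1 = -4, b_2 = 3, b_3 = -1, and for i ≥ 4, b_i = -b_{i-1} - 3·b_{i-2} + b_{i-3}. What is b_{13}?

-1714

Step forward from the initial values:
b_4 = -12;  b_5 = 18;  b_6 = 17;  b_7 = -83;  b_8 = 50;  b_9 = 216;  b_{10} = -449;  b_{11} = -149;  b_{12} = 1712;  b_{13} = -1714.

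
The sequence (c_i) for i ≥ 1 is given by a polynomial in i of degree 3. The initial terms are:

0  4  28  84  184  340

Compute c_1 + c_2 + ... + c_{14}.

19656

1st diffs: 4, 24, 56, 100, 156.
2nd diffs: 20, 32, 44, 56.
3rd diffs: 12, 12, 12 (constant).
Newton forward-difference form: c_i = 4·C(i-1,1) + 20·C(i-1,2) + 12·C(i-1,3).
Continuing: …, 564, 868, 1264, 1764, …, c_{14} = 5044.
Summing i = 1..14 (14 terms) gives 19656.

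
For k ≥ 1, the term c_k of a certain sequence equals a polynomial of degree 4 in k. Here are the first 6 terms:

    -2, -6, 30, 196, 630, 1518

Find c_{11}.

1st diffs: -4, 36, 166, 434, 888.
2nd diffs: 40, 130, 268, 454.
3rd diffs: 90, 138, 186.
4th diffs: 48, 48 (constant).
So c_k = 2k^4 - 5k^3 + k.
Evaluating at k = 11 gives c_{11} = 22638.

22638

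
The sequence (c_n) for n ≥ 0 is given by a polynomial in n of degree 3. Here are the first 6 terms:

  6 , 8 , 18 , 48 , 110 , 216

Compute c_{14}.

1st diffs: 2, 10, 30, 62, 106.
2nd diffs: 8, 20, 32, 44.
3rd diffs: 12, 12, 12 (constant).
Newton forward-difference form: c_n = 6 + 2·C(n,1) + 8·C(n,2) + 12·C(n,3).
At n = 14: n = 14, so c_{14} = 6 + 28 + 728 + 4368 = 5130.

5130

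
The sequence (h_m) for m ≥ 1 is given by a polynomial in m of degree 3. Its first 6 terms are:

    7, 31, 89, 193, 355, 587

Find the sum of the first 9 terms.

1st diffs: 24, 58, 104, 162, 232.
2nd diffs: 34, 46, 58, 70.
3rd diffs: 12, 12, 12 (constant).
Newton forward-difference form: h_m = 7 + 24·C(m-1,1) + 34·C(m-1,2) + 12·C(m-1,3).
Continuing: 901, 1309, 1823.
Summing m = 1..9 (9 terms) gives 5295.

5295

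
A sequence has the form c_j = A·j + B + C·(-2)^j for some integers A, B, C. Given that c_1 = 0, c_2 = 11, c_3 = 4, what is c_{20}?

The three given values yield: A + B - 2C = 0; 2A + B + 4C = 11; 3A + B - 8C = 4.
Subtracting the first from the second: A + 6C = 11.
Subtracting the second from the third: A - 12C = -7.
Solving: C = 1, A = 5, then B = -3.
Therefore c_{20} = 100 + (-3) + 1·1048576 = 1048673.

1048673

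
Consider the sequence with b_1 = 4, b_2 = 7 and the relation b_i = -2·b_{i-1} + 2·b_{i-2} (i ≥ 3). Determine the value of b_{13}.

-203264

Applying the relation repeatedly:
b_3 = -6, b_4 = 26, b_5 = -64, …, b_{10} = 9968, b_{11} = -27232, b_{12} = 74400, b_{13} = -203264.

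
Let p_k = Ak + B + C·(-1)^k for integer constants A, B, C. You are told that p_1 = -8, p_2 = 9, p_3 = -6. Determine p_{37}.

28

The three given values yield: A + B - C = -8; 2A + B + C = 9; 3A + B - C = -6.
Subtracting the first from the second: A + 2C = 17.
Subtracting the second from the third: A - 2C = -15.
Solving: C = 8, A = 1, then B = -1.
Hence p_{37} = 1·37 + (-1) + 8·(-1) = 28.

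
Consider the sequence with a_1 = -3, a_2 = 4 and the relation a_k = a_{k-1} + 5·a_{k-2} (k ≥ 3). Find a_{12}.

-22381

Applying the relation repeatedly:
a_3 = -11, a_4 = 9, a_5 = -46, a_6 = -1, a_7 = -231, a_8 = -236, a_9 = -1391, a_{10} = -2571, a_{11} = -9526, a_{12} = -22381.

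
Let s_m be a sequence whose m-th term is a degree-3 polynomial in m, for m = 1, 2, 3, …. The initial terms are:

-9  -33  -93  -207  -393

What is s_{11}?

-4029

1st diffs: -24, -60, -114, -186.
2nd diffs: -36, -54, -72.
3rd diffs: -18, -18 (constant).
Newton forward-difference form: s_m = -9 + (-24)·C(m-1,1) + (-36)·C(m-1,2) + (-18)·C(m-1,3).
At m = 11: m-1 = 10, so s_{11} = -9 - 240 - 1620 - 2160 = -4029.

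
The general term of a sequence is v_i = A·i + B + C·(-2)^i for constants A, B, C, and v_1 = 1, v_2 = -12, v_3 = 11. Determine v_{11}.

4083

Write the equations: A + B - 2C = 1; 2A + B + 4C = -12; 3A + B - 8C = 11.
Subtracting the first from the second: A + 6C = -13.
Subtracting the second from the third: A - 12C = 23.
Solving: C = -2, A = -1, then B = -2.
Hence v_{11} = -1·11 + (-2) + (-2)·(-2048) = 4083.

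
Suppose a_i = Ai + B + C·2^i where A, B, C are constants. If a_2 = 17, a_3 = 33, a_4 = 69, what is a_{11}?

10201

Write the equations: 2A + B + 4C = 17; 3A + B + 8C = 33; 4A + B + 16C = 69.
Subtracting the first from the second: A + 4C = 16.
Subtracting the second from the third: A + 8C = 36.
Solving: C = 5, A = -4, then B = 5.
Therefore a_{11} = -44 + 5 + 5·2048 = 10201.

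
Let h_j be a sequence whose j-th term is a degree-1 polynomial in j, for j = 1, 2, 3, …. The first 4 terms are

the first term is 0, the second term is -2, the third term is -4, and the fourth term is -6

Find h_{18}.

1st diffs: -2, -2, -2 (constant).
So h_j = -2j + 2.
Evaluating at j = 18 gives h_{18} = -34.

-34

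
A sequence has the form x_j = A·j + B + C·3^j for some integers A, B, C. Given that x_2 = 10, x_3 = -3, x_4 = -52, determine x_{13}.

Write the equations: 2A + B + 9C = 10; 3A + B + 27C = -3; 4A + B + 81C = -52.
Subtracting the first from the second: A + 18C = -13.
Subtracting the second from the third: A + 54C = -49.
Solving: C = -1, A = 5, then B = 9.
Hence x_{13} = 5·13 + 9 + (-1)·1594323 = -1594249.

-1594249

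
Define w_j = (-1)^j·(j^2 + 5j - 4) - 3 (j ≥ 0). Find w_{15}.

-299

(-1)^15 = -1; j^2 + 5j - 4 at j=15 is 296; so w_{15} = -299.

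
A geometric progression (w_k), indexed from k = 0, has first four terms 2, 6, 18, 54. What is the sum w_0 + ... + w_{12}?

Common ratio r = 3.
w_k = 2·3^(k-0).
S = 2·(3^13 - 1)/(3 - 1) = 2·(1594323 - 1)/(2) = 1594322.

1594322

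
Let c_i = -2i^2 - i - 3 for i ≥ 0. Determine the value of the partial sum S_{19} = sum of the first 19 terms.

-4446

Over i = 0..18: Σi = 171, Σi² = 2109.
Total = (-2)·2109 + (-1)·171 + (-3)·19 = -4446.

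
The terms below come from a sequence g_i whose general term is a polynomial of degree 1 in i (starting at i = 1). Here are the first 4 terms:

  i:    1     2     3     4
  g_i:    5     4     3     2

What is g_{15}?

1st diffs: -1, -1, -1 (constant).
So g_i = -i + 6.
Evaluating at i = 15 gives g_{15} = -9.

-9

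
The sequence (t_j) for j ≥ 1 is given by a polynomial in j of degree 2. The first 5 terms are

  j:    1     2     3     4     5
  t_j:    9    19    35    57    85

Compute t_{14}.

1st diffs: 10, 16, 22, 28.
2nd diffs: 6, 6, 6 (constant).
So t_j = 3j^2 + j + 5.
Evaluating at j = 14 gives t_{14} = 607.

607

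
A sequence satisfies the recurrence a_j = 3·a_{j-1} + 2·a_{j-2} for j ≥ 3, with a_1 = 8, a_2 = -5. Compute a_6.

Compute successive terms:
a_3 = 1  a_4 = -7  a_5 = -19  a_6 = -71.

-71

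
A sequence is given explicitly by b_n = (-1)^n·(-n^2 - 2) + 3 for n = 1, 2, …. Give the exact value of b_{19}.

366

(-1)^19 = -1; -n^2 - 2 at n=19 is -363; so b_{19} = 366.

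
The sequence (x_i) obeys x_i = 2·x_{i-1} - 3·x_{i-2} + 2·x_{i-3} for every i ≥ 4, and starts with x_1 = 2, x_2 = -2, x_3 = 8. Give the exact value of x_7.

Iterate the recurrence:
x_4 = 26; x_5 = 24; x_6 = -14; x_7 = -48.

-48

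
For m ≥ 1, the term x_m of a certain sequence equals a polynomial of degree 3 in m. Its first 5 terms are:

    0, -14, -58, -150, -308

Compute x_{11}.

-3650

1st diffs: -14, -44, -92, -158.
2nd diffs: -30, -48, -66.
3rd diffs: -18, -18 (constant).
Newton forward-difference form: x_m = (-14)·C(m-1,1) + (-30)·C(m-1,2) + (-18)·C(m-1,3).
At m = 11: m-1 = 10, so x_{11} = -140 - 1350 - 2160 = -3650.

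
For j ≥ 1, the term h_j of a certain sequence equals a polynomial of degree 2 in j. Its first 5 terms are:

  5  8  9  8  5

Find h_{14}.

1st diffs: 3, 1, -1, -3.
2nd diffs: -2, -2, -2 (constant).
Newton forward-difference form: h_j = 5 + 3·C(j-1,1) + (-2)·C(j-1,2).
At j = 14: j-1 = 13, so h_{14} = 5 + 39 - 156 = -112.

-112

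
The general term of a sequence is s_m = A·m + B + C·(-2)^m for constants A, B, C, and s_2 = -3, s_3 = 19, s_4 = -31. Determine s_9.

1015

Plug in m = 2, 3, 4: 2A + B + 4C = -3; 3A + B - 8C = 19; 4A + B + 16C = -31.
Subtracting the first from the second: A - 12C = 22.
Subtracting the second from the third: A + 24C = -50.
Solving: C = -2, A = -2, then B = 9.
So s_m = -2·m + 9 + (-2)·(-2)^m; at m=9 this is 1015.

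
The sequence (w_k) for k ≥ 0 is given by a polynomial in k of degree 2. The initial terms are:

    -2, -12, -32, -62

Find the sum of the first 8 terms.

-856

1st diffs: -10, -20, -30.
2nd diffs: -10, -10 (constant).
So w_k = -5k^2 - 5k - 2.
Continuing: -102, -152, -212, -282.
Summing k = 0..7 (8 terms) gives -856.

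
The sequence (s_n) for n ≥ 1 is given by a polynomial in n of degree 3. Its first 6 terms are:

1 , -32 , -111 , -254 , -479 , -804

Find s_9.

-2559

1st diffs: -33, -79, -143, -225, -325.
2nd diffs: -46, -64, -82, -100.
3rd diffs: -18, -18, -18 (constant).
So s_n = -3n^3 - 5n^2 + 3n + 6.
Evaluating at n = 9 gives s_9 = -2559.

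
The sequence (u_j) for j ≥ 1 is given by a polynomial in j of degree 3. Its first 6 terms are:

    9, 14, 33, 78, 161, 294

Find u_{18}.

10158

1st diffs: 5, 19, 45, 83, 133.
2nd diffs: 14, 26, 38, 50.
3rd diffs: 12, 12, 12 (constant).
So u_j = 2j^3 - 5j^2 + 6j + 6.
Evaluating at j = 18 gives u_{18} = 10158.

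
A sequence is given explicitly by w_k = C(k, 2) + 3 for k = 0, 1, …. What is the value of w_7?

C(7, 2) = 21, so w_7 = 24.

24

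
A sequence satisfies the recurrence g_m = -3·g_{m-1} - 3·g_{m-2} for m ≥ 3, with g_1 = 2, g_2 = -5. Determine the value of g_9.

Compute successive terms:
g_3 = 9;  g_4 = -12;  g_5 = 9;  g_6 = 9;  g_7 = -54;  g_8 = 135;  g_9 = -243.

-243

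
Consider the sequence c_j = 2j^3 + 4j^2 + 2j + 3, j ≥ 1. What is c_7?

c_7 = 2·7^3 + 4·7^2 + 2·7 + 3 = 899.

899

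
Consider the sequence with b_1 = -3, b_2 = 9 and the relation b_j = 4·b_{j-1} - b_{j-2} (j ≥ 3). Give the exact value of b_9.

106509

Iterate the recurrence:
b_3 = 39;  b_4 = 147;  b_5 = 549;  b_6 = 2049;  b_7 = 7647;  b_8 = 28539;  b_9 = 106509.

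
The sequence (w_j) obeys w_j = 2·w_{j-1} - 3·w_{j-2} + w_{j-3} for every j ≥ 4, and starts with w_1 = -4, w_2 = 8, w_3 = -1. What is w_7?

Step forward from the initial values:
w_4 = -30; w_5 = -49; w_6 = -9; w_7 = 99.

99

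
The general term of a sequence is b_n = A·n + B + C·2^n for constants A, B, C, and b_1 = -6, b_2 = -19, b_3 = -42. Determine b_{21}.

The three given values yield: A + B + 2C = -6; 2A + B + 4C = -19; 3A + B + 8C = -42.
Subtracting the first from the second: A + 2C = -13.
Subtracting the second from the third: A + 4C = -23.
Solving: C = -5, A = -3, then B = 7.
Hence b_{21} = -3·21 + 7 + (-5)·2097152 = -10485816.

-10485816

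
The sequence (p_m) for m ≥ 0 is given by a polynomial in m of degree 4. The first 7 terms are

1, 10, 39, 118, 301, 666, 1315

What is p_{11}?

1st diffs: 9, 29, 79, 183, 365, 649.
2nd diffs: 20, 50, 104, 182, 284.
3rd diffs: 30, 54, 78, 102.
4th diffs: 24, 24, 24 (constant).
Newton forward-difference form: p_m = 1 + 9·C(m,1) + 20·C(m,2) + 30·C(m,3) + 24·C(m,4).
At m = 11: m = 11, so p_{11} = 1 + 99 + 1100 + 4950 + 7920 = 14070.

14070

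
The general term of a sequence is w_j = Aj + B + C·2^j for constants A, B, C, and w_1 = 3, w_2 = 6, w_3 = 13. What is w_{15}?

Write the equations: A + B + 2C = 3; 2A + B + 4C = 6; 3A + B + 8C = 13.
Subtracting the first from the second: A + 2C = 3.
Subtracting the second from the third: A + 4C = 7.
Solving: C = 2, A = -1, then B = 0.
Hence w_{15} = -1·15 + 0 + 2·32768 = 65521.

65521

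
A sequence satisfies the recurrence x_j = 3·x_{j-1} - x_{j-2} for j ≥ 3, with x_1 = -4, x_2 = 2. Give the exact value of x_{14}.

428258

x_3 = 10, x_4 = 28, x_5 = 74, …, x_{11} = 23866, x_{12} = 62482, x_{13} = 163580, x_{14} = 428258.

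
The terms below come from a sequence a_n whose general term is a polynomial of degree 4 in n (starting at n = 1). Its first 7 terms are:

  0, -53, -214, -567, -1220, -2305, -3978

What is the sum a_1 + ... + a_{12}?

1st diffs: -53, -161, -353, -653, -1085, -1673.
2nd diffs: -108, -192, -300, -432, -588.
3rd diffs: -84, -108, -132, -156.
4th diffs: -24, -24, -24 (constant).
Newton forward-difference form: a_n = (-53)·C(n-1,1) + (-108)·C(n-1,2) + (-84)·C(n-1,3) + (-24)·C(n-1,4).
Continuing: …, -6419, -9832, -14445, -20510, …, a_{12} = -28303.
Summing n = 1..12 (12 terms) gives -87846.

-87846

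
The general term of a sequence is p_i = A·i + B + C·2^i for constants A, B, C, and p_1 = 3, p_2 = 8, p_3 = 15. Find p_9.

537

Write the equations: A + B + 2C = 3; 2A + B + 4C = 8; 3A + B + 8C = 15.
Subtracting the first from the second: A + 2C = 5.
Subtracting the second from the third: A + 4C = 7.
Solving: C = 1, A = 3, then B = -2.
Therefore p_9 = 27 + (-2) + 1·512 = 537.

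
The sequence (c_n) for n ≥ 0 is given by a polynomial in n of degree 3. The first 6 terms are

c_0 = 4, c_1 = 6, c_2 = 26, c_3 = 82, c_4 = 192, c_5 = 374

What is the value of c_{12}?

1st diffs: 2, 20, 56, 110, 182.
2nd diffs: 18, 36, 54, 72.
3rd diffs: 18, 18, 18 (constant).
Newton forward-difference form: c_n = 4 + 2·C(n,1) + 18·C(n,2) + 18·C(n,3).
At n = 12: n = 12, so c_{12} = 4 + 24 + 1188 + 3960 = 5176.

5176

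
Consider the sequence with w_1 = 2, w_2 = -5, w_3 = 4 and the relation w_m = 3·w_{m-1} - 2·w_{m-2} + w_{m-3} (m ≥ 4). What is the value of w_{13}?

48119

Compute successive terms:
w_4 = 24;  w_5 = 59;  w_6 = 133;  w_7 = 305;  w_8 = 708;  w_9 = 1647;  w_{10} = 3830;  w_{11} = 8904;  w_{12} = 20699;  w_{13} = 48119.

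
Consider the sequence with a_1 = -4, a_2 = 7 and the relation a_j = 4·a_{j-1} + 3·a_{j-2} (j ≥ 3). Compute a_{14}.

391990303

Iterate the recurrence:
a_3 = 16  a_4 = 85  a_5 = 388  …  a_{11} = 3909376  a_{12} = 18161989  a_{13} = 84376084  a_{14} = 391990303.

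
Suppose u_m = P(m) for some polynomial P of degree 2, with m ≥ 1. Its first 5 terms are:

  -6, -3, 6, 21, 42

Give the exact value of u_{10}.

237

1st diffs: 3, 9, 15, 21.
2nd diffs: 6, 6, 6 (constant).
Newton forward-difference form: u_m = -6 + 3·C(m-1,1) + 6·C(m-1,2).
At m = 10: m-1 = 9, so u_{10} = -6 + 27 + 216 = 237.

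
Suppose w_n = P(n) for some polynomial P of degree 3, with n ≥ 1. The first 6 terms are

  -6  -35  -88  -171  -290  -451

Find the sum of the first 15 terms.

1st diffs: -29, -53, -83, -119, -161.
2nd diffs: -24, -30, -36, -42.
3rd diffs: -6, -6, -6 (constant).
Newton forward-difference form: w_n = -6 + (-29)·C(n-1,1) + (-24)·C(n-1,2) + (-6)·C(n-1,3).
Continuing: …, -660, -923, -1246, -1635, …, w_{15} = -4780.
Summing n = 1..15 (15 terms) gives -22245.

-22245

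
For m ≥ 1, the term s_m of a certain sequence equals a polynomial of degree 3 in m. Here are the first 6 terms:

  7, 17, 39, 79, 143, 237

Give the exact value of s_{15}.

1st diffs: 10, 22, 40, 64, 94.
2nd diffs: 12, 18, 24, 30.
3rd diffs: 6, 6, 6 (constant).
Newton forward-difference form: s_m = 7 + 10·C(m-1,1) + 12·C(m-1,2) + 6·C(m-1,3).
At m = 15: m-1 = 14, so s_{15} = 7 + 140 + 1092 + 2184 = 3423.

3423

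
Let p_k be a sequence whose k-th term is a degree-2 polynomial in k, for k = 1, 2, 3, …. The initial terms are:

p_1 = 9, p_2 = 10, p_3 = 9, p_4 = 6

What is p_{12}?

-90

1st diffs: 1, -1, -3.
2nd diffs: -2, -2 (constant).
Newton forward-difference form: p_k = 9 + 1·C(k-1,1) + (-2)·C(k-1,2).
At k = 12: k-1 = 11, so p_{12} = 9 + 11 - 110 = -90.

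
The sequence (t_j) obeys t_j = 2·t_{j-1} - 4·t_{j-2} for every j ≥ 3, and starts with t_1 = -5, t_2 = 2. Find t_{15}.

98304

Iterate the recurrence:
t_3 = 24, t_4 = 40, t_5 = -16, …, t_{12} = -12288, t_{13} = -20480, t_{14} = 8192, t_{15} = 98304.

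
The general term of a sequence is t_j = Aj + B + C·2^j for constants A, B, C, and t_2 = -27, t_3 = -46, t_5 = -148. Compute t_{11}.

The three given values yield: 2A + B + 4C = -27; 3A + B + 8C = -46; 5A + B + 32C = -148.
Subtracting the first from the second: A + 4C = -19.
Subtracting the second from the third: 2A + 24C = -102.
Solving: C = -4, A = -3, then B = -5.
Therefore t_{11} = -33 + (-5) + (-4)·2048 = -8230.

-8230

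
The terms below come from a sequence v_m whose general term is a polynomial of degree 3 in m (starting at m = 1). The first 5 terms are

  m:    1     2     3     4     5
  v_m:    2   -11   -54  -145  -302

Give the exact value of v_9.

-1950

1st diffs: -13, -43, -91, -157.
2nd diffs: -30, -48, -66.
3rd diffs: -18, -18 (constant).
Newton forward-difference form: v_m = 2 + (-13)·C(m-1,1) + (-30)·C(m-1,2) + (-18)·C(m-1,3).
At m = 9: m-1 = 8, so v_9 = 2 - 104 - 840 - 1008 = -1950.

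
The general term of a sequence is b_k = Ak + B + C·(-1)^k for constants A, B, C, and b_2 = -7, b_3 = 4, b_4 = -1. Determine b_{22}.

53

At k = 2, 3, 4: 2A + B + C = -7; 3A + B - C = 4; 4A + B + C = -1.
Subtracting the first from the second: A - 2C = 11.
Subtracting the second from the third: A + 2C = -5.
Solving: C = -4, A = 3, then B = -9.
Hence b_{22} = 3·22 + (-9) + (-4)·1 = 53.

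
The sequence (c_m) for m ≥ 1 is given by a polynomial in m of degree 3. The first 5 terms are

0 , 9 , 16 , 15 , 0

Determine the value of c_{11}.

-720

1st diffs: 9, 7, -1, -15.
2nd diffs: -2, -8, -14.
3rd diffs: -6, -6 (constant).
Newton forward-difference form: c_m = 9·C(m-1,1) + (-2)·C(m-1,2) + (-6)·C(m-1,3).
At m = 11: m-1 = 10, so c_{11} = 90 - 90 - 720 = -720.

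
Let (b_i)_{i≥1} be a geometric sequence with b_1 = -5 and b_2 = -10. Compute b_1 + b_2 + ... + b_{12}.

-20475

Common ratio r = 2.
b_i = (-5)·2^(i-1).
S = (-5)·(2^12 - 1)/(2 - 1) = (-5)·(4096 - 1)/(1) = -20475.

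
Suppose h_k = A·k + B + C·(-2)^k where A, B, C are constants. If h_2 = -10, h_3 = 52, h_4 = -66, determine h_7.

Plug in k = 2, 3, 4: 2A + B + 4C = -10; 3A + B - 8C = 52; 4A + B + 16C = -66.
Subtracting the first from the second: A - 12C = 62.
Subtracting the second from the third: A + 24C = -118.
Solving: C = -5, A = 2, then B = 6.
Hence h_7 = 2·7 + 6 + (-5)·(-128) = 660.

660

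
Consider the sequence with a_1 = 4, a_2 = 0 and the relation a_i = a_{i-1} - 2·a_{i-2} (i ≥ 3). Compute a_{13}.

Compute successive terms:
a_3 = -8, a_4 = -8, a_5 = 8, …, a_{10} = 24, a_{11} = 136, a_{12} = 88, a_{13} = -184.

-184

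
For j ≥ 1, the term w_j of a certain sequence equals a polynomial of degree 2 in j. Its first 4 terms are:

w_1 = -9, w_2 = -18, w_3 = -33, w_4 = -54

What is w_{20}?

-1206

1st diffs: -9, -15, -21.
2nd diffs: -6, -6 (constant).
Newton forward-difference form: w_j = -9 + (-9)·C(j-1,1) + (-6)·C(j-1,2).
At j = 20: j-1 = 19, so w_{20} = -9 - 171 - 1026 = -1206.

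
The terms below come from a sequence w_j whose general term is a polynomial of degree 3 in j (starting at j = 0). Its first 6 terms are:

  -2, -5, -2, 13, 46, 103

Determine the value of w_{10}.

1st diffs: -3, 3, 15, 33, 57.
2nd diffs: 6, 12, 18, 24.
3rd diffs: 6, 6, 6 (constant).
Newton forward-difference form: w_j = -2 + (-3)·C(j,1) + 6·C(j,2) + 6·C(j,3).
At j = 10: j = 10, so w_{10} = -2 - 30 + 270 + 720 = 958.

958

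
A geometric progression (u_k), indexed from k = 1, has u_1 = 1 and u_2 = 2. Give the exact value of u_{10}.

Common ratio r = 2.
u_k = 1·2^(k-1).
u_{10} = 1·2^9 = 512.

512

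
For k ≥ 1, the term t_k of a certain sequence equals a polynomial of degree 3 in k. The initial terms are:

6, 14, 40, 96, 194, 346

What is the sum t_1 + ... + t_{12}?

1st diffs: 8, 26, 56, 98, 152.
2nd diffs: 18, 30, 42, 54.
3rd diffs: 12, 12, 12 (constant).
Newton forward-difference form: t_k = 6 + 8·C(k-1,1) + 18·C(k-1,2) + 12·C(k-1,3).
Continuing: …, 564, 860, 1246, 1734, …, t_{12} = 3064.
Summing k = 1..12 (12 terms) gives 10500.

10500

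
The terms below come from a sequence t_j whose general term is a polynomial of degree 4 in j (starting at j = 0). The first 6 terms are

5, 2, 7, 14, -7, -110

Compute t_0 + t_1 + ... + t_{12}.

1st diffs: -3, 5, 7, -21, -103.
2nd diffs: 8, 2, -28, -82.
3rd diffs: -6, -30, -54.
4th diffs: -24, -24 (constant).
So t_j = -j^4 + 5j^3 - 4j^2 - 3j + 5.
Continuing: …, -373, -898, -1811, -3262, …, t_{12} = -12703.
Summing j = 0..12 (13 terms) gives -33059.

-33059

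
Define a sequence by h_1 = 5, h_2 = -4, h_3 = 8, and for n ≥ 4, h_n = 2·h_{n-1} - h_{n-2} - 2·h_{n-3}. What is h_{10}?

-242

h_4 = 10; h_5 = 20; h_6 = 14; h_7 = -12; h_8 = -78; h_9 = -172; h_{10} = -242.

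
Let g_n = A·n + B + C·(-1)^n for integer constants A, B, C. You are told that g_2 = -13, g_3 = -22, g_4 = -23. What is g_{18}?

-93

At n = 2, 3, 4: 2A + B + C = -13; 3A + B - C = -22; 4A + B + C = -23.
Subtracting the first from the second: A - 2C = -9.
Subtracting the second from the third: A + 2C = -1.
Solving: C = 2, A = -5, then B = -5.
So g_n = -5·n + (-5) + 2·(-1)^n; at n=18 this is -93.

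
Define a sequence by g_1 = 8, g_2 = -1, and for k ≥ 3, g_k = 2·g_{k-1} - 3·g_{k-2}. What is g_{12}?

791

Step forward from the initial values:
g_3 = -26; g_4 = -49; g_5 = -20; g_6 = 107; g_7 = 274; g_8 = 227; g_9 = -368; g_{10} = -1417; g_{11} = -1730; g_{12} = 791.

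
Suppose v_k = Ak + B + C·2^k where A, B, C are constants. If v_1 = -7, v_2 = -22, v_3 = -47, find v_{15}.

Write the equations: A + B + 2C = -7; 2A + B + 4C = -22; 3A + B + 8C = -47.
Subtracting the first from the second: A + 2C = -15.
Subtracting the second from the third: A + 4C = -25.
Solving: C = -5, A = -5, then B = 8.
Hence v_{15} = -5·15 + 8 + (-5)·32768 = -163907.

-163907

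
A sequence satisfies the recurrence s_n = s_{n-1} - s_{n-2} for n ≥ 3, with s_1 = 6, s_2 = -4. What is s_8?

Compute successive terms:
s_3 = -10;  s_4 = -6;  s_5 = 4;  s_6 = 10;  s_7 = 6;  s_8 = -4.

-4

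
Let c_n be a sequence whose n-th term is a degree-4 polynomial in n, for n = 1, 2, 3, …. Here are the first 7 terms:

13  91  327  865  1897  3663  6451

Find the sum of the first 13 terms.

216177

1st diffs: 78, 236, 538, 1032, 1766, 2788.
2nd diffs: 158, 302, 494, 734, 1022.
3rd diffs: 144, 192, 240, 288.
4th diffs: 48, 48, 48 (constant).
So c_n = 2n^4 + 4n^3 + 5n^2 + 5n - 3.
Continuing: …, 10597, 16485, 24547, 35263, …, c_{13} = 66817.
Summing n = 1..13 (13 terms) gives 216177.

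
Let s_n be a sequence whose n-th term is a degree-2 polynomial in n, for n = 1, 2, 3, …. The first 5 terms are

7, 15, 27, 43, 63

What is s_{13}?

1st diffs: 8, 12, 16, 20.
2nd diffs: 4, 4, 4 (constant).
So s_n = 2n^2 + 2n + 3.
Evaluating at n = 13 gives s_{13} = 367.

367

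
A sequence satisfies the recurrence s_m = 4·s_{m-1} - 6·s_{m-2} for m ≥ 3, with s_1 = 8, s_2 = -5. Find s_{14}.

Iterate the recurrence:
s_3 = -68, s_4 = -242, s_5 = -560, …, s_{11} = 76480, s_{12} = 2272, s_{13} = -449792, s_{14} = -1812800.

-1812800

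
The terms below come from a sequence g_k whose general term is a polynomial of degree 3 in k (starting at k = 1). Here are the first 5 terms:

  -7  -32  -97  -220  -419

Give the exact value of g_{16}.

1st diffs: -25, -65, -123, -199.
2nd diffs: -40, -58, -76.
3rd diffs: -18, -18 (constant).
Newton forward-difference form: g_k = -7 + (-25)·C(k-1,1) + (-40)·C(k-1,2) + (-18)·C(k-1,3).
At k = 16: k-1 = 15, so g_{16} = -7 - 375 - 4200 - 8190 = -12772.

-12772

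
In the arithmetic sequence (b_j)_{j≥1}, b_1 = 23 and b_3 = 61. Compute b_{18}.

Common difference d = (61 - 23) / (3 - 1) = 19.
b_j = 23 + (j - 1)·19.
b_{18} = 23 + 17·19 = 346.

346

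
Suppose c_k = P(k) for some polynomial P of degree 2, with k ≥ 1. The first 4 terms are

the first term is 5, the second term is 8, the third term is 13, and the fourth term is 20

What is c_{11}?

125

1st diffs: 3, 5, 7.
2nd diffs: 2, 2 (constant).
Newton forward-difference form: c_k = 5 + 3·C(k-1,1) + 2·C(k-1,2).
At k = 11: k-1 = 10, so c_{11} = 5 + 30 + 90 = 125.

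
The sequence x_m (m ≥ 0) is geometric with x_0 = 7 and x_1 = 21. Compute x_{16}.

301327047

Common ratio r = 3.
x_m = 7·3^(m-0).
x_{16} = 7·3^16 = 301327047.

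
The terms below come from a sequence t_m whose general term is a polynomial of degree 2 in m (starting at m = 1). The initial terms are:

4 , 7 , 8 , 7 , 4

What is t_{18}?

-217

1st diffs: 3, 1, -1, -3.
2nd diffs: -2, -2, -2 (constant).
So t_m = -m^2 + 6m - 1.
Evaluating at m = 18 gives t_{18} = -217.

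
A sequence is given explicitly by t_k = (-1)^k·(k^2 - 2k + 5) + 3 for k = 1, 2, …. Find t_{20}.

368

(-1)^20 = 1; k^2 - 2k + 5 at k=20 is 365; so t_{20} = 368.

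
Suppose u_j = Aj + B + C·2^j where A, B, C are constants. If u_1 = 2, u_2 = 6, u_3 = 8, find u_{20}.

-1048458

Plug in j = 1, 2, 3: A + B + 2C = 2; 2A + B + 4C = 6; 3A + B + 8C = 8.
Subtracting the first from the second: A + 2C = 4.
Subtracting the second from the third: A + 4C = 2.
Solving: C = -1, A = 6, then B = -2.
Therefore u_{20} = 120 + (-2) + (-1)·1048576 = -1048458.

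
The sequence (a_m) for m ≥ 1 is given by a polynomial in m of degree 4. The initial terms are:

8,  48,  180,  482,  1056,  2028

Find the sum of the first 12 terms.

80594

1st diffs: 40, 132, 302, 574, 972.
2nd diffs: 92, 170, 272, 398.
3rd diffs: 78, 102, 126.
4th diffs: 24, 24 (constant).
Newton forward-difference form: a_m = 8 + 40·C(m-1,1) + 92·C(m-1,2) + 78·C(m-1,3) + 24·C(m-1,4).
Continuing: …, 3548, 5790, 8952, 13256, …, a_{12} = 26298.
Summing m = 1..12 (12 terms) gives 80594.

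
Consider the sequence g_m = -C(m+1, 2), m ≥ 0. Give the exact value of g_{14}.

-105

C(15, 2) = 105, so g_{14} = -105.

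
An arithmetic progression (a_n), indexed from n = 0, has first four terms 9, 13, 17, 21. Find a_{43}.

Common difference d = 4.
a_n = 9 + (n - 0)·4.
a_{43} = 9 + 43·4 = 181.

181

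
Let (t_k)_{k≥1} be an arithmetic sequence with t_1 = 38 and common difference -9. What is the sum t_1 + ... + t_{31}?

t_k = 38 + (k - 1)·(-9).
t_{31} = -232; S = 31·(38 + (-232))/2 = -3007.

-3007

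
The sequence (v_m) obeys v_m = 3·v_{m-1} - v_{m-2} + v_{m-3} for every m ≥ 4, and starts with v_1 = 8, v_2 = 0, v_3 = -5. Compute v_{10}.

-2736

Applying the relation repeatedly:
v_4 = -7, v_5 = -16, v_6 = -46, v_7 = -129, v_8 = -357, v_9 = -988, v_{10} = -2736.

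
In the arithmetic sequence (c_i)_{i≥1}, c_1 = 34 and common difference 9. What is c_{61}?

c_i = 34 + (i - 1)·9.
c_{61} = 34 + 60·9 = 574.

574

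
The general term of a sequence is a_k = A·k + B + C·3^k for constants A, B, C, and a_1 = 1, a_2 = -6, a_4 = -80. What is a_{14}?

Write the equations: A + B + 3C = 1; 2A + B + 9C = -6; 4A + B + 81C = -80.
Subtracting the first from the second: A + 6C = -7.
Subtracting the second from the third: 2A + 72C = -74.
Solving: C = -1, A = -1, then B = 5.
Therefore a_{14} = -14 + 5 + (-1)·4782969 = -4782978.

-4782978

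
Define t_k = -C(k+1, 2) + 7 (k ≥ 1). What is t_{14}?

C(15, 2) = 105, so t_{14} = -98.

-98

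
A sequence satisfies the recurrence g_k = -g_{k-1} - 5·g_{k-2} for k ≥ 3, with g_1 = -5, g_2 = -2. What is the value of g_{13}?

Iterate the recurrence:
g_3 = 27; g_4 = -17; g_5 = -118; …; g_{10} = 7543; g_{11} = -4878; g_{12} = -32837; g_{13} = 57227.

57227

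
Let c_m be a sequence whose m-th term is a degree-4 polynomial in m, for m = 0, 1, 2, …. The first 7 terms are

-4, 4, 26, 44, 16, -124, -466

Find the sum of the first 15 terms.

-89492

1st diffs: 8, 22, 18, -28, -140, -342.
2nd diffs: 14, -4, -46, -112, -202.
3rd diffs: -18, -42, -66, -90.
4th diffs: -24, -24, -24 (constant).
So c_m = -m^4 + 3m^3 + 5m^2 + m - 4.
Continuing: …, -1124, -2236, -3964, -6494, …, c_{14} = -29194.
Summing m = 0..14 (15 terms) gives -89492.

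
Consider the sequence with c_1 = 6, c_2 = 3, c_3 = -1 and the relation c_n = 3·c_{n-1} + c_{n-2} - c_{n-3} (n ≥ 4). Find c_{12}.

Compute successive terms:
c_4 = -6, c_5 = -22, c_6 = -71, c_7 = -229, c_8 = -736, c_9 = -2366, c_{10} = -7605, c_{11} = -24445, c_{12} = -78574.

-78574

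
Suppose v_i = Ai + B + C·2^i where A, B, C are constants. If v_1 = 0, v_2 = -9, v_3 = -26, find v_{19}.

-2097162

Plug in i = 1, 2, 3: A + B + 2C = 0; 2A + B + 4C = -9; 3A + B + 8C = -26.
Subtracting the first from the second: A + 2C = -9.
Subtracting the second from the third: A + 4C = -17.
Solving: C = -4, A = -1, then B = 9.
Hence v_{19} = -1·19 + 9 + (-4)·524288 = -2097162.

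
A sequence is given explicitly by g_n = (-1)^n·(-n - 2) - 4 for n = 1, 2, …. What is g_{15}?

13

(-1)^15 = -1; -n - 2 at n=15 is -17; so g_{15} = 13.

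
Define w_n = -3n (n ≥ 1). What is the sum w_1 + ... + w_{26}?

Over n = 1..26: Σn = 351.
Total = (-3)·351 = -1053.

-1053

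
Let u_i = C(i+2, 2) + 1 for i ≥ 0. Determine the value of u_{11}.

79

C(13, 2) = 78, so u_{11} = 79.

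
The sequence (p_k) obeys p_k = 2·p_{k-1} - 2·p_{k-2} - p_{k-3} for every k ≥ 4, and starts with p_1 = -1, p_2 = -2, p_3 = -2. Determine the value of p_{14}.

p_4 = 1, p_5 = 8, p_6 = 16, …, p_{11} = -112, p_{12} = 96, p_{13} = 543, p_{14} = 1006.

1006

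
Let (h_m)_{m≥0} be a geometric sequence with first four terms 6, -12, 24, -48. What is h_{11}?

Common ratio r = -2.
h_m = 6·(-2)^(m-0).
h_{11} = 6·(-2)^11 = -12288.

-12288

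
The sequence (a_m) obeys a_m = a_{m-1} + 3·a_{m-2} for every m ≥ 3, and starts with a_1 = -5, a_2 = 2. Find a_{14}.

Applying the relation repeatedly:
a_3 = -13; a_4 = -7; a_5 = -46; …; a_{11} = -5302; a_{12} = -12019; a_{13} = -27925; a_{14} = -63982.

-63982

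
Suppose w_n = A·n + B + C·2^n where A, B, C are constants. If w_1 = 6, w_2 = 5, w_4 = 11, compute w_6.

53

The three given values yield: A + B + 2C = 6; 2A + B + 4C = 5; 4A + B + 16C = 11.
Subtracting the first from the second: A + 2C = -1.
Subtracting the second from the third: 2A + 12C = 6.
Solving: C = 1, A = -3, then B = 7.
Therefore w_6 = -18 + 7 + 1·64 = 53.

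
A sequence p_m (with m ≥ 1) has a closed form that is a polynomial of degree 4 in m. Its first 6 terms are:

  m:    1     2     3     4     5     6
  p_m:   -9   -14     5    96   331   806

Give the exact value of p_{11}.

11821

1st diffs: -5, 19, 91, 235, 475.
2nd diffs: 24, 72, 144, 240.
3rd diffs: 48, 72, 96.
4th diffs: 24, 24 (constant).
So p_m = m^4 - 2m^3 - m^2 - 3m - 4.
Evaluating at m = 11 gives p_{11} = 11821.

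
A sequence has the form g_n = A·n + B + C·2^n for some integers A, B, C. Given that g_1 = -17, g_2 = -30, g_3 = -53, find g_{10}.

The three given values yield: A + B + 2C = -17; 2A + B + 4C = -30; 3A + B + 8C = -53.
Subtracting the first from the second: A + 2C = -13.
Subtracting the second from the third: A + 4C = -23.
Solving: C = -5, A = -3, then B = -4.
Therefore g_{10} = -30 + (-4) + (-5)·1024 = -5154.

-5154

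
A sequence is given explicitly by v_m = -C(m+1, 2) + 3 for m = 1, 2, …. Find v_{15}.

-117

C(16, 2) = 120, so v_{15} = -117.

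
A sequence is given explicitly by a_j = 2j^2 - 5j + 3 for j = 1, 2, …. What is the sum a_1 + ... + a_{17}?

Over j = 1..17: Σj = 153, Σj² = 1785.
Total = (2)·1785 + (-5)·153 + (3)·17 = 2856.

2856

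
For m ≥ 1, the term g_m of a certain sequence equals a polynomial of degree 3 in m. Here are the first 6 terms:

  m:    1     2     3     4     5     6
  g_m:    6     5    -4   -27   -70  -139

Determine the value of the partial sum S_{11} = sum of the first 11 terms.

1st diffs: -1, -9, -23, -43, -69.
2nd diffs: -8, -14, -20, -26.
3rd diffs: -6, -6, -6 (constant).
Newton forward-difference form: g_m = 6 + (-1)·C(m-1,1) + (-8)·C(m-1,2) + (-6)·C(m-1,3).
Continuing: …, -240, -379, -562, -795, …, g_{11} = -1084.
Summing m = 1..11 (11 terms) gives -3289.

-3289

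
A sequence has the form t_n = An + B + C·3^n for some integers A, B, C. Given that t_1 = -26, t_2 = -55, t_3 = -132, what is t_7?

-8792

At n = 1, 2, 3: A + B + 3C = -26; 2A + B + 9C = -55; 3A + B + 27C = -132.
Subtracting the first from the second: A + 6C = -29.
Subtracting the second from the third: A + 18C = -77.
Solving: C = -4, A = -5, then B = -9.
Hence t_7 = -5·7 + (-9) + (-4)·2187 = -8792.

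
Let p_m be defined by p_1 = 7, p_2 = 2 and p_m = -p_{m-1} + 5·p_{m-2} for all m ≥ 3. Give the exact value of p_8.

-2758

p_3 = 33  p_4 = -23  p_5 = 188  p_6 = -303  p_7 = 1243  p_8 = -2758.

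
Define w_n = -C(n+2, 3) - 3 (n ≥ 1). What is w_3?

-13

C(5, 3) = 10, so w_3 = -13.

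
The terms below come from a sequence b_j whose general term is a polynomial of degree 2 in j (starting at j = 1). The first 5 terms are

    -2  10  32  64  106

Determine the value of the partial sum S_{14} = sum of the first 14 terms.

1st diffs: 12, 22, 32, 42.
2nd diffs: 10, 10, 10 (constant).
Newton forward-difference form: b_j = -2 + 12·C(j-1,1) + 10·C(j-1,2).
Continuing: …, 158, 220, 292, 374, …, b_{14} = 934.
Summing j = 1..14 (14 terms) gives 4704.

4704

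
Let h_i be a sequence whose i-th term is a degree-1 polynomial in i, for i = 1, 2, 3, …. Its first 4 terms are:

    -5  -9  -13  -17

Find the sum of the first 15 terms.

-495

1st diffs: -4, -4, -4 (constant).
So h_i = -4i - 1.
Continuing: …, -21, -25, -29, -33, …, h_{15} = -61.
Summing i = 1..15 (15 terms) gives -495.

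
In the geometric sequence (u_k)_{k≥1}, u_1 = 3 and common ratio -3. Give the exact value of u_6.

u_k = 3·(-3)^(k-1).
u_6 = 3·(-3)^5 = -729.

-729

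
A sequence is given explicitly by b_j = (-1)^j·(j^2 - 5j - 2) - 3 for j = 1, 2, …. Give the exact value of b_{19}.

-267

(-1)^19 = -1; j^2 - 5j - 2 at j=19 is 264; so b_{19} = -267.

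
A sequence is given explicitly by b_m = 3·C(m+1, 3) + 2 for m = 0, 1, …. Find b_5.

C(6, 3) = 20, so b_5 = 62.

62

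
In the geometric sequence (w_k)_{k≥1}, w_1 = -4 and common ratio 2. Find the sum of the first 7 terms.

-508

w_k = (-4)·2^(k-1).
S = (-4)·(2^7 - 1)/(2 - 1) = (-4)·(128 - 1)/(1) = -508.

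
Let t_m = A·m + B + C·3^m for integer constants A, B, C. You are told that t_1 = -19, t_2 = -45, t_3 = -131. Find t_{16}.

Write the equations: A + B + 3C = -19; 2A + B + 9C = -45; 3A + B + 27C = -131.
Subtracting the first from the second: A + 6C = -26.
Subtracting the second from the third: A + 18C = -86.
Solving: C = -5, A = 4, then B = -8.
So t_m = 4·m + (-8) + (-5)·3^m; at m=16 this is -215233549.

-215233549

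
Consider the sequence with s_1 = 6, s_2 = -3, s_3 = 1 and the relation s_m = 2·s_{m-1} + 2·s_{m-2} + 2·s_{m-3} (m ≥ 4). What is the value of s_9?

Iterate the recurrence:
s_4 = 8, s_5 = 12, s_6 = 42, s_7 = 124, s_8 = 356, s_9 = 1044.

1044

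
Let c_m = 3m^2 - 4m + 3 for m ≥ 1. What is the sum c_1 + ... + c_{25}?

Over m = 1..25: Σm = 325, Σm² = 5525.
Total = (3)·5525 + (-4)·325 + (3)·25 = 15350.

15350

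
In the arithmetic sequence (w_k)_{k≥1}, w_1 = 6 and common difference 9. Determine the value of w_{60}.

537

w_k = 6 + (k - 1)·9.
w_{60} = 6 + 59·9 = 537.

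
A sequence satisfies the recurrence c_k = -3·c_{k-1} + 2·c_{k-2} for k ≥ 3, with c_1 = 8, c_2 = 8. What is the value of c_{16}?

160093480

c_3 = -8, c_4 = 40, c_5 = -136, …, c_{13} = -3543688, c_{14} = 12621032, c_{15} = -44950472, c_{16} = 160093480.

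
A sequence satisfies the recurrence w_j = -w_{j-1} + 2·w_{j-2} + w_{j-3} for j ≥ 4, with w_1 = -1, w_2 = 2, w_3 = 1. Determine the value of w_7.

3

Compute successive terms:
w_4 = 2; w_5 = 2; w_6 = 3; w_7 = 3.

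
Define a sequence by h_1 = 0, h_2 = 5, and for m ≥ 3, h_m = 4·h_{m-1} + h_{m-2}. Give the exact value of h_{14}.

158114965

Step forward from the initial values:
h_3 = 20, h_4 = 85, h_5 = 360, …, h_{11} = 2080100, h_{12} = 8811445, h_{13} = 37325880, h_{14} = 158114965.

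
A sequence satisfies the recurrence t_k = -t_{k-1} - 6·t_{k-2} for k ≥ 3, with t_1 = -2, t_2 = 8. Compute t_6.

Iterate the recurrence:
t_3 = 4, t_4 = -52, t_5 = 28, t_6 = 284.

284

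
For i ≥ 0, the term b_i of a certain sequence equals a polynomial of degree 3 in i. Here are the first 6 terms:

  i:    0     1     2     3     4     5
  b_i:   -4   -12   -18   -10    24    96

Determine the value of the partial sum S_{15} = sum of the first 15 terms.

16390

1st diffs: -8, -6, 8, 34, 72.
2nd diffs: 2, 14, 26, 38.
3rd diffs: 12, 12, 12 (constant).
So b_i = 2i^3 - 5i^2 - 5i - 4.
Continuing: …, 218, 402, 660, 1004, …, b_{14} = 4434.
Summing i = 0..14 (15 terms) gives 16390.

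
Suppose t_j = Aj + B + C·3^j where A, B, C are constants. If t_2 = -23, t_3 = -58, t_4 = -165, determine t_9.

Write the equations: 2A + B + 9C = -23; 3A + B + 27C = -58; 4A + B + 81C = -165.
Subtracting the first from the second: A + 18C = -35.
Subtracting the second from the third: A + 54C = -107.
Solving: C = -2, A = 1, then B = -7.
So t_j = 1·j + (-7) + (-2)·3^j; at j=9 this is -39364.

-39364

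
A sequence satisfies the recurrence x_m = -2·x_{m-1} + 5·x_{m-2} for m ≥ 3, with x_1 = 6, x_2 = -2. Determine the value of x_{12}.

Step forward from the initial values:
x_3 = 34, x_4 = -78, x_5 = 326, x_6 = -1042, x_7 = 3714, x_8 = -12638, x_9 = 43846, x_{10} = -150882, x_{11} = 520994, x_{12} = -1796398.

-1796398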